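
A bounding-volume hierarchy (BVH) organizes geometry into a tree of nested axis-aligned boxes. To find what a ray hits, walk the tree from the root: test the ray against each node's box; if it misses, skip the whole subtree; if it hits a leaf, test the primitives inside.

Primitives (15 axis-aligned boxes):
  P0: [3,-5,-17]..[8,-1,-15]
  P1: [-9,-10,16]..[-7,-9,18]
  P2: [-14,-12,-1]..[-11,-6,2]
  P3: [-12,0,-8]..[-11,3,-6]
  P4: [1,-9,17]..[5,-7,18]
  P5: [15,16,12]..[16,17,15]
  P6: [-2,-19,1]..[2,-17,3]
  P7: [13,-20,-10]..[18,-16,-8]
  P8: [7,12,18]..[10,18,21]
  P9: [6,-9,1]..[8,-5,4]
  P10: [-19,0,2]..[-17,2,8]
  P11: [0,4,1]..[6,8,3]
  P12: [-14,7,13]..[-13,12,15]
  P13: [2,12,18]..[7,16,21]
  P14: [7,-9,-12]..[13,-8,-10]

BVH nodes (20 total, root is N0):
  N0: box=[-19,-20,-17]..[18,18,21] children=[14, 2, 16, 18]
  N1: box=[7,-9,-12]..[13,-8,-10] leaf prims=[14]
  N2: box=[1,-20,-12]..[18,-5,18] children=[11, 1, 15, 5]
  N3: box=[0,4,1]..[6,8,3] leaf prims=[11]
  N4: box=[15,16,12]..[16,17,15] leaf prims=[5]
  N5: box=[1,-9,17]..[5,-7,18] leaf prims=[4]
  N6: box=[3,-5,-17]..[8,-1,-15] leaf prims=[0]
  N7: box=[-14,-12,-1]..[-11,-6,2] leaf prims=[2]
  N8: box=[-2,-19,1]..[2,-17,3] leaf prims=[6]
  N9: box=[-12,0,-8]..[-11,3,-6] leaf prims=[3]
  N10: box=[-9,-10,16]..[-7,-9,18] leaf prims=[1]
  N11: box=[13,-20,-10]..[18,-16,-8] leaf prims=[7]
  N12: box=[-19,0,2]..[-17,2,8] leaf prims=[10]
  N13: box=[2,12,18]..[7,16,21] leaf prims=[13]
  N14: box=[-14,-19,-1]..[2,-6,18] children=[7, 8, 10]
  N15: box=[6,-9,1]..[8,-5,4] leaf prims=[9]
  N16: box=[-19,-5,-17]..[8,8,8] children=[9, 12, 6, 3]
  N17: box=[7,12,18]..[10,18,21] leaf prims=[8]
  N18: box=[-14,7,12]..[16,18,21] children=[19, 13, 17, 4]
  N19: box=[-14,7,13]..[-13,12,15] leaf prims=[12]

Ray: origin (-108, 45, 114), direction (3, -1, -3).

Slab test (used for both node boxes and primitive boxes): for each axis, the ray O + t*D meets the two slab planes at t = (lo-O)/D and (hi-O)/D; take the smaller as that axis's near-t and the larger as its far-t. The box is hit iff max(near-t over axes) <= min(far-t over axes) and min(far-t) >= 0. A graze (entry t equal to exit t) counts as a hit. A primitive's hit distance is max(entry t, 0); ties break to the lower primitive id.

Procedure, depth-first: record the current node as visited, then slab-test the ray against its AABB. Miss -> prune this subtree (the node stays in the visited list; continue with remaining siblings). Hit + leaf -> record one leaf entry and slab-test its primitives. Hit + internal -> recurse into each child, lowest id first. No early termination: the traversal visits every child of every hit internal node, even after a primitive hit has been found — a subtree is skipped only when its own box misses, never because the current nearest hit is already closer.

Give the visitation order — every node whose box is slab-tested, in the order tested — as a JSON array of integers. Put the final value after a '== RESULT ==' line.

Walk:
N0 x:[89/3,42] y:[27,65] z:[31,131/3] -> hit [31,42], descend [2, 14, 16, 18]
  N2 x:[109/3,42] y:[50,65] z:[32,42] -> miss, prune
  N14 x:[94/3,110/3] y:[51,64] z:[32,115/3] -> miss, prune
  N16 x:[89/3,116/3] y:[37,50] z:[106/3,131/3] -> hit [37,116/3], descend [3, 6, 9, 12]
    N3 x:[36,38] y:[37,41] z:[37,113/3] -> hit [37,113/3] leaf, test {P11@t=37}
    N6 x:[37,116/3] y:[46,50] z:[43,131/3] -> miss, prune
    N9 x:[32,97/3] y:[42,45] z:[40,122/3] -> miss, prune
    N12 x:[89/3,91/3] y:[43,45] z:[106/3,112/3] -> miss, prune
  N18 x:[94/3,124/3] y:[27,38] z:[31,34] -> hit [94/3,34], descend [4, 13, 17, 19]
    N4 x:[41,124/3] y:[28,29] z:[33,34] -> miss, prune
    N13 x:[110/3,115/3] y:[29,33] z:[31,32] -> miss, prune
    N17 x:[115/3,118/3] y:[27,33] z:[31,32] -> miss, prune
    N19 x:[94/3,95/3] y:[33,38] z:[33,101/3] -> miss, prune

13 AABB tests over nodes [0, 2, 14, 16, 3, 6, 9, 12, 18, 4, 13, 17, 19]; 1 leaf entered; closest P11.

== RESULT ==
[0, 2, 14, 16, 3, 6, 9, 12, 18, 4, 13, 17, 19]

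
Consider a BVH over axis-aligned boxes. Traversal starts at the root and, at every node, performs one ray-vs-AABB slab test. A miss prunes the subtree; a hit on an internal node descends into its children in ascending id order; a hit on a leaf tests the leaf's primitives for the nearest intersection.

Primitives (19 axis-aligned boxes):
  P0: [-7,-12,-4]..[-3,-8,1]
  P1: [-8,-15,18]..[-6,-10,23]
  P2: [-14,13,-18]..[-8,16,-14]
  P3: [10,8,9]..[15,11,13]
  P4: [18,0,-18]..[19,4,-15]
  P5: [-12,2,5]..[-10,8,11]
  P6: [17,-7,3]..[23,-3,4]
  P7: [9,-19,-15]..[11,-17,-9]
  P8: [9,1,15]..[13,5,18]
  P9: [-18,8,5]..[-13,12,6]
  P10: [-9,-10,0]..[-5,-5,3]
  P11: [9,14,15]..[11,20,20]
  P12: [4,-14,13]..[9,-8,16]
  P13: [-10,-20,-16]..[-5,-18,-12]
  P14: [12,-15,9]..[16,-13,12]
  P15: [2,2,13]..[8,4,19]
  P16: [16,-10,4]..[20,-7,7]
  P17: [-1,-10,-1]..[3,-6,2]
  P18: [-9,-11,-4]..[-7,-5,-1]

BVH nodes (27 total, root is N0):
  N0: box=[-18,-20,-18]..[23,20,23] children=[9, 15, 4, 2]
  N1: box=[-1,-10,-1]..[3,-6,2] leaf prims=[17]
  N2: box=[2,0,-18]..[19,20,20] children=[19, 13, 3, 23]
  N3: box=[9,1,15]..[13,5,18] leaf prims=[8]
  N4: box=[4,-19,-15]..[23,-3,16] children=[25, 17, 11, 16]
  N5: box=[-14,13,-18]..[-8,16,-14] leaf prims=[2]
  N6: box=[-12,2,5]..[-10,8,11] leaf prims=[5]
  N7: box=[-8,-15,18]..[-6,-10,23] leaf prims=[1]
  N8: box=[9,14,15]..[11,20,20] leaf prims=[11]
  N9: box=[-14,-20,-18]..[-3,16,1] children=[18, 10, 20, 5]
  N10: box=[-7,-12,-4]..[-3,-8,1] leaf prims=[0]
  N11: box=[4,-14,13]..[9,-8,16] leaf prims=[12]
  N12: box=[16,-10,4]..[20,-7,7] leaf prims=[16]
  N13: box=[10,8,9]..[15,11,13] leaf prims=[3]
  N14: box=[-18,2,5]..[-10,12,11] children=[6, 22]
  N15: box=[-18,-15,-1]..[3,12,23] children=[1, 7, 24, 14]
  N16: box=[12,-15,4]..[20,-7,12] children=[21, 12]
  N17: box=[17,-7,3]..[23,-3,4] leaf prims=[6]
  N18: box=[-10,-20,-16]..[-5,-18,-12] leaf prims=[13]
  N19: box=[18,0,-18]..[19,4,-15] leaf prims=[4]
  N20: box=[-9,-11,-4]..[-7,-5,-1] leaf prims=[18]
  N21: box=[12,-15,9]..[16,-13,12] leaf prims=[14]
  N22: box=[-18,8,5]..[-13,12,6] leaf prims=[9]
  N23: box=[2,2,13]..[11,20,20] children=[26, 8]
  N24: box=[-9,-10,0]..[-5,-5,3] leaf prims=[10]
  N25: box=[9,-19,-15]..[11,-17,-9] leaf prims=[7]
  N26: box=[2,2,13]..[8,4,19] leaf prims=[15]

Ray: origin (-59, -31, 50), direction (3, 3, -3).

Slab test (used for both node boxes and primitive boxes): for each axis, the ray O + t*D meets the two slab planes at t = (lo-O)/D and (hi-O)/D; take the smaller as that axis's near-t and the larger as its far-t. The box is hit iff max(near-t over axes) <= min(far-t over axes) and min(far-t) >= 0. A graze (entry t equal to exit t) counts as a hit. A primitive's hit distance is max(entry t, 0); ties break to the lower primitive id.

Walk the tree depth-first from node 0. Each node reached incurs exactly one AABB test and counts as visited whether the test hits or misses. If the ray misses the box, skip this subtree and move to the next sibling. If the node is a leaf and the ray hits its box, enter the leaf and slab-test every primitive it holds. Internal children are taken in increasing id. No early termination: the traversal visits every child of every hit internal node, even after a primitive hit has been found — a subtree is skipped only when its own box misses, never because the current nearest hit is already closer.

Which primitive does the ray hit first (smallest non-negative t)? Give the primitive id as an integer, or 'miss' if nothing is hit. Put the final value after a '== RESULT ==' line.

Walk:
N0 x:[41/3,82/3] y:[11/3,17] z:[9,68/3] -> hit [41/3,17], descend [2, 4, 9, 15]
  N2 x:[61/3,26] y:[31/3,17] z:[10,68/3] -> miss, prune
  N4 x:[21,82/3] y:[4,28/3] z:[34/3,65/3] -> miss, prune
  N9 x:[15,56/3] y:[11/3,47/3] z:[49/3,68/3] -> miss, prune
  N15 x:[41/3,62/3] y:[16/3,43/3] z:[9,17] -> hit [41/3,43/3], descend [1, 7, 14, 24]
    N1 x:[58/3,62/3] y:[7,25/3] z:[16,17] -> miss, prune
    N7 x:[17,53/3] y:[16/3,7] z:[9,32/3] -> miss, prune
    N14 x:[41/3,49/3] y:[11,43/3] z:[13,15] -> hit [41/3,43/3], descend [6, 22]
      N6 x:[47/3,49/3] y:[11,13] z:[13,15] -> miss, prune
      N22 x:[41/3,46/3] y:[13,43/3] z:[44/3,15] -> miss, prune
    N24 x:[50/3,18] y:[7,26/3] z:[47/3,50/3] -> miss, prune

Summary -> nodes [0, 2, 4, 9, 15, 1, 7, 14, 6, 22, 24]; box-tests=11; leaf-entries=0; first=miss

== RESULT ==
miss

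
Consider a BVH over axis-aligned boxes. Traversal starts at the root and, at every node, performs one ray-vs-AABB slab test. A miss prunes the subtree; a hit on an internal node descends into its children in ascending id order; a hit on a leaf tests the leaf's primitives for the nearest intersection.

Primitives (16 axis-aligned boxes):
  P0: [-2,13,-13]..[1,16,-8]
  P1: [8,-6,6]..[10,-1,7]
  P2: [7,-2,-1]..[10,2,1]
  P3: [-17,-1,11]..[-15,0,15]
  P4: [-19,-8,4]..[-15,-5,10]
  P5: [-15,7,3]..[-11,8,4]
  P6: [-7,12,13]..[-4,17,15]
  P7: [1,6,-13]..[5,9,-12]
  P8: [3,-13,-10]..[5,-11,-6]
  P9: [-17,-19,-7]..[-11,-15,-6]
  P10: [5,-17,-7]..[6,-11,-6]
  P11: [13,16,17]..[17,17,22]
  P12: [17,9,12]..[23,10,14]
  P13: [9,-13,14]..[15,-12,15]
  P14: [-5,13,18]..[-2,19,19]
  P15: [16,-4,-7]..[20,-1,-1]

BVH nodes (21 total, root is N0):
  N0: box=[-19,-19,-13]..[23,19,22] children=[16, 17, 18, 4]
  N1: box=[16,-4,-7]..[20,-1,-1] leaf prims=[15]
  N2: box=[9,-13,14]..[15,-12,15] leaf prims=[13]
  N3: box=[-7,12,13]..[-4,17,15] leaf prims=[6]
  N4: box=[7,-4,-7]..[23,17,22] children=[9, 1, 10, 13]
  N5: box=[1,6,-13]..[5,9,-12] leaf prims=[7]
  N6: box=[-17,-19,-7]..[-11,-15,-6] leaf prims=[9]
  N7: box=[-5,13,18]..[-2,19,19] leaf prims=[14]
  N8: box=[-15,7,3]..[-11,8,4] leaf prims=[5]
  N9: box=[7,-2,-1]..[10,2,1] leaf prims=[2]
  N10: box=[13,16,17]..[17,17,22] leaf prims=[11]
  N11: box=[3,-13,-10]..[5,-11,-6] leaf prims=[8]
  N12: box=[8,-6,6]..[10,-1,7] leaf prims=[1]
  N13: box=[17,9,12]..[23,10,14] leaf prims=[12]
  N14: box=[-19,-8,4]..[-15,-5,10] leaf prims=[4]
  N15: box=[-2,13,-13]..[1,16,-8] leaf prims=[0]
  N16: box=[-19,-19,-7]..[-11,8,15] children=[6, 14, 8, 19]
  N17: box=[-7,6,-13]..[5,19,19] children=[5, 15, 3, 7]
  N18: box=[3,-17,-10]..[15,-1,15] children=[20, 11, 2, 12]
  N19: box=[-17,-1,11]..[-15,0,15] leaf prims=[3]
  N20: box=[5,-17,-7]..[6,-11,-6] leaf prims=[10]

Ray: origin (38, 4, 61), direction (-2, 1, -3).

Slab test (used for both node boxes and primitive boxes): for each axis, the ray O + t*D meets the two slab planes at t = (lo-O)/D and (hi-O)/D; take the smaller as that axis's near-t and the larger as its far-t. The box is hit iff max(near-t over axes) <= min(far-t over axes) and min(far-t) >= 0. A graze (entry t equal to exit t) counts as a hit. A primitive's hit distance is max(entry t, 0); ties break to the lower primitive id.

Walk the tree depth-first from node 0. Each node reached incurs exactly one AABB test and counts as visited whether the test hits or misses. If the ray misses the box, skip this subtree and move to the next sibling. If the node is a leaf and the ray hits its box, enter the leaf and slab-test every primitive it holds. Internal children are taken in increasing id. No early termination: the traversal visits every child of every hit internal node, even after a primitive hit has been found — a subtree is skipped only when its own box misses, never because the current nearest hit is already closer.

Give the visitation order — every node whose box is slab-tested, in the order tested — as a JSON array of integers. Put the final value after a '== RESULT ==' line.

Traverse from the root:
N0 x:[15/2,57/2] y:[-23,15] z:[13,74/3] -> hit [13,15], descend [4, 16, 17, 18]
  N4 x:[15/2,31/2] y:[-8,13] z:[13,68/3] -> hit [13,13], descend [1, 9, 10, 13]
    N1 x:[9,11] y:[-8,-5] z:[62/3,68/3] -> miss, prune
    N9 x:[14,31/2] y:[-6,-2] z:[20,62/3] -> miss, prune
    N10 x:[21/2,25/2] y:[12,13] z:[13,44/3] -> miss, prune
    N13 x:[15/2,21/2] y:[5,6] z:[47/3,49/3] -> miss, prune
  N16 x:[49/2,57/2] y:[-23,4] z:[46/3,68/3] -> miss, prune
  N17 x:[33/2,45/2] y:[2,15] z:[14,74/3] -> miss, prune
  N18 x:[23/2,35/2] y:[-21,-5] z:[46/3,71/3] -> miss, prune

9 AABB tests over nodes [0, 4, 1, 9, 10, 13, 16, 17, 18]; 0 leaves entered; closest miss.

== RESULT ==
[0, 4, 1, 9, 10, 13, 16, 17, 18]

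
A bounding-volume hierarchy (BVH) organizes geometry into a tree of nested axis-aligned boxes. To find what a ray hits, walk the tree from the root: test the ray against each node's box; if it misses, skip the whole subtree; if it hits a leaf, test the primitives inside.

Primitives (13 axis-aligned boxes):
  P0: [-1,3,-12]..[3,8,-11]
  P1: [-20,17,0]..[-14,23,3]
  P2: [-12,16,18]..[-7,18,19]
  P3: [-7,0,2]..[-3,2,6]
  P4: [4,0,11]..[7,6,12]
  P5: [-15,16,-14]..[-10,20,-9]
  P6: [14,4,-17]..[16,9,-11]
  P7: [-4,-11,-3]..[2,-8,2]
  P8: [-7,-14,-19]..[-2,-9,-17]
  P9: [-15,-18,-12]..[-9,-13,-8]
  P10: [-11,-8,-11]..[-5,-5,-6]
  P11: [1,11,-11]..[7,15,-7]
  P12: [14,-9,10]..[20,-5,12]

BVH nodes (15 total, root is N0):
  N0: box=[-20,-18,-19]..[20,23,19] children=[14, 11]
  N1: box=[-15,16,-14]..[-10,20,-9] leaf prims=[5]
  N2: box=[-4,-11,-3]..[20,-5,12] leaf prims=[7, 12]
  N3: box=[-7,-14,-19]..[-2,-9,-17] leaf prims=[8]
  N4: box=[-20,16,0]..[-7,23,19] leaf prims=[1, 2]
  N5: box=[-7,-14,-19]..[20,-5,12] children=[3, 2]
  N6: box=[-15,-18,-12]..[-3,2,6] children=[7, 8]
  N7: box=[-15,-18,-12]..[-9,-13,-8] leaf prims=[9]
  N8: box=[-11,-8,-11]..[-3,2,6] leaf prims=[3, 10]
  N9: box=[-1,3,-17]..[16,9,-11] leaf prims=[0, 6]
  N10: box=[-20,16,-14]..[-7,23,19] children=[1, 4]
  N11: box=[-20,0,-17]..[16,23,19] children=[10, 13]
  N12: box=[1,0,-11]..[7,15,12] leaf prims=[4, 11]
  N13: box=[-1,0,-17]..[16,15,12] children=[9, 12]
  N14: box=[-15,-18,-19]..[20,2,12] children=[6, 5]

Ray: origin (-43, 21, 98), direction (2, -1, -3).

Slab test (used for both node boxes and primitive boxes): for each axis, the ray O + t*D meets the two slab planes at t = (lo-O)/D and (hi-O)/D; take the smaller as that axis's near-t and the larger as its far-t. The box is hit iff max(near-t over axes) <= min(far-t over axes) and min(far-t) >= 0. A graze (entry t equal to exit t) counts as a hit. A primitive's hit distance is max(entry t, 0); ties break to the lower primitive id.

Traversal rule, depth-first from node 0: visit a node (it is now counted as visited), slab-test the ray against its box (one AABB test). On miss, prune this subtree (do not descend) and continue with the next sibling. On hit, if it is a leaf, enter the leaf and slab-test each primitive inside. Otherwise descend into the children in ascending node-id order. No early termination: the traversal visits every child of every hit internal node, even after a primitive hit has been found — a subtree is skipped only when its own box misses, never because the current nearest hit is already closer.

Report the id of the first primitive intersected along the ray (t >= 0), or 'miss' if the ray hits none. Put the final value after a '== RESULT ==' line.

Trace the traversal:
N0 x:[23/2,63/2] y:[-2,39] z:[79/3,39] -> hit [79/3,63/2], descend [11, 14]
  N11 x:[23/2,59/2] y:[-2,21] z:[79/3,115/3] -> miss, prune
  N14 x:[14,63/2] y:[19,39] z:[86/3,39] -> hit [86/3,63/2], descend [5, 6]
    N5 x:[18,63/2] y:[26,35] z:[86/3,39] -> hit [86/3,63/2], descend [2, 3]
      N2 x:[39/2,63/2] y:[26,32] z:[86/3,101/3] -> hit [86/3,63/2] leaf, test {P7(miss), P12@t=86/3}
      N3 x:[18,41/2] y:[30,35] z:[115/3,39] -> miss, prune
    N6 x:[14,20] y:[19,39] z:[92/3,110/3] -> miss, prune

7 AABB tests over nodes [0, 11, 14, 5, 2, 3, 6]; 1 leaf entered; closest P12.

== RESULT ==
12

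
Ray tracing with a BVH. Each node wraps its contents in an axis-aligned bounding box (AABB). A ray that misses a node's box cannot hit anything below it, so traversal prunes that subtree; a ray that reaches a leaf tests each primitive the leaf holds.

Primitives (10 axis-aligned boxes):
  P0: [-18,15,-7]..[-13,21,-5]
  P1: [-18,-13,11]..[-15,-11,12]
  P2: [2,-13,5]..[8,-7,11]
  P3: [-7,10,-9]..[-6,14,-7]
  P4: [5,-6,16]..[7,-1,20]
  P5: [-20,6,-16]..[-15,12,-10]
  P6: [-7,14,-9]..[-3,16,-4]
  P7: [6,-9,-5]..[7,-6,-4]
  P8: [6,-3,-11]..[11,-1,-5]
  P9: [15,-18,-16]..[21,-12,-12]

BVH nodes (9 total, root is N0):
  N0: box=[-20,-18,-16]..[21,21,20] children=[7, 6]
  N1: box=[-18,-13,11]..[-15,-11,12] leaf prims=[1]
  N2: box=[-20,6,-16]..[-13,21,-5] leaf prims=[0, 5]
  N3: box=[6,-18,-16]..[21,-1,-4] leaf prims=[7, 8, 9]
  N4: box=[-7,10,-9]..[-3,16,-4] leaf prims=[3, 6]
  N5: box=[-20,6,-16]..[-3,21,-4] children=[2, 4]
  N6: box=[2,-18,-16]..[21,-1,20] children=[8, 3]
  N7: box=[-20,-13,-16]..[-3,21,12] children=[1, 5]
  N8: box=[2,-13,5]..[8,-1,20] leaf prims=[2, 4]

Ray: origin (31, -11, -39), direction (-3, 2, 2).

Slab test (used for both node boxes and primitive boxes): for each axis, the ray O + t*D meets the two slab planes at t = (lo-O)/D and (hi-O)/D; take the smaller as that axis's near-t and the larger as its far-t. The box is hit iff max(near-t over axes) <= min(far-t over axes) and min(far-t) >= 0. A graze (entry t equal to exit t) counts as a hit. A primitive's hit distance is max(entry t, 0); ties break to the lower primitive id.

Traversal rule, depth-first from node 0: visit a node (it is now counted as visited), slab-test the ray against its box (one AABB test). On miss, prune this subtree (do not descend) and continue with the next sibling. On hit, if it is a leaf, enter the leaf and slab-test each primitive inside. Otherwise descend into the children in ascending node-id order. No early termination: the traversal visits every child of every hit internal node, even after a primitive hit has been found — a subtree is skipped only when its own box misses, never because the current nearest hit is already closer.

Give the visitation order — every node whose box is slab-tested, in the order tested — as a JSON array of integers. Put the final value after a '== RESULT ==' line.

Traverse from the root:
N0 x:[10/3,17] y:[-7/2,16] z:[23/2,59/2] -> hit [23/2,16], descend [6, 7]
  N6 x:[10/3,29/3] y:[-7/2,5] z:[23/2,59/2] -> miss, prune
  N7 x:[34/3,17] y:[-1,16] z:[23/2,51/2] -> hit [23/2,16], descend [1, 5]
    N1 x:[46/3,49/3] y:[-1,0] z:[25,51/2] -> miss, prune
    N5 x:[34/3,17] y:[17/2,16] z:[23/2,35/2] -> hit [23/2,16], descend [2, 4]
      N2 x:[44/3,17] y:[17/2,16] z:[23/2,17] -> hit [44/3,16] leaf, test {P0@t=16, P5(miss)}
      N4 x:[34/3,38/3] y:[21/2,27/2] z:[15,35/2] -> miss, prune

Summary -> nodes [0, 6, 7, 1, 5, 2, 4]; box-tests=7; leaf-entries=1; first=P0

== RESULT ==
[0, 6, 7, 1, 5, 2, 4]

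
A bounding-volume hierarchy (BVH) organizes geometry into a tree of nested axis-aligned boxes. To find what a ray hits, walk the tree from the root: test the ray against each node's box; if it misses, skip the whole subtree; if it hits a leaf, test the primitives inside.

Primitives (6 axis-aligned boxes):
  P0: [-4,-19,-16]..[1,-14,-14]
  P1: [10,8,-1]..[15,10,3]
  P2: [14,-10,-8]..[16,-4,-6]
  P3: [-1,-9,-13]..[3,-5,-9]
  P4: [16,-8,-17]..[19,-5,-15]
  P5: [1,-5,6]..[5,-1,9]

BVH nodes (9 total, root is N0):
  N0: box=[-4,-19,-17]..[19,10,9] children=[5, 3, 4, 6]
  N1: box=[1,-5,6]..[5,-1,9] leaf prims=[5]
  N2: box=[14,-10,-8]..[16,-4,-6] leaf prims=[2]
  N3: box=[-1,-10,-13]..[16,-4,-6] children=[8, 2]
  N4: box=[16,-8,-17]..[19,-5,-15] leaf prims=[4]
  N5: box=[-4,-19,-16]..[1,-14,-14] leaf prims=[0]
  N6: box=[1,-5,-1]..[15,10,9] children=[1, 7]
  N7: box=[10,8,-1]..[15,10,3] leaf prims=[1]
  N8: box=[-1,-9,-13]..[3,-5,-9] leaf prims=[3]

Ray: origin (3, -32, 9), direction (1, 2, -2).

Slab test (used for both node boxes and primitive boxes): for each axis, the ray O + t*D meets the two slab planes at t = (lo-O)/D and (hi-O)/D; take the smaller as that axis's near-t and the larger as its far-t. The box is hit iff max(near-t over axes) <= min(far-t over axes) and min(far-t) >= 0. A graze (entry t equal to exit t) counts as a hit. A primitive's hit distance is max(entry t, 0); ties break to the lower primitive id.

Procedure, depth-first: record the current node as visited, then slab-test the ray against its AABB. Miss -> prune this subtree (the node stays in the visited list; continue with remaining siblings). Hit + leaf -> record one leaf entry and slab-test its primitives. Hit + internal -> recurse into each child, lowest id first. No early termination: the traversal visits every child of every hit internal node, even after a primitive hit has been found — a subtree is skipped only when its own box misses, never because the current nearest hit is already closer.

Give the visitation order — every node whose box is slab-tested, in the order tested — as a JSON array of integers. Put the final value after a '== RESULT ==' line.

Walk:
N0 x:[-7,16] y:[13/2,21] z:[0,13] -> hit [13/2,13], descend [3, 4, 5, 6]
  N3 x:[-4,13] y:[11,14] z:[15/2,11] -> hit [11,11], descend [2, 8]
    N2 x:[11,13] y:[11,14] z:[15/2,17/2] -> miss, prune
    N8 x:[-4,0] y:[23/2,27/2] z:[9,11] -> miss, prune
  N4 x:[13,16] y:[12,27/2] z:[12,13] -> hit [13,13] leaf, test {P4@t=13}
  N5 x:[-7,-2] y:[13/2,9] z:[23/2,25/2] -> miss, prune
  N6 x:[-2,12] y:[27/2,21] z:[0,5] -> miss, prune

Visited [0, 3, 2, 8, 4, 5, 6]. Tests: 7 box, 1 leaf. Nearest: P4.

== RESULT ==
[0, 3, 2, 8, 4, 5, 6]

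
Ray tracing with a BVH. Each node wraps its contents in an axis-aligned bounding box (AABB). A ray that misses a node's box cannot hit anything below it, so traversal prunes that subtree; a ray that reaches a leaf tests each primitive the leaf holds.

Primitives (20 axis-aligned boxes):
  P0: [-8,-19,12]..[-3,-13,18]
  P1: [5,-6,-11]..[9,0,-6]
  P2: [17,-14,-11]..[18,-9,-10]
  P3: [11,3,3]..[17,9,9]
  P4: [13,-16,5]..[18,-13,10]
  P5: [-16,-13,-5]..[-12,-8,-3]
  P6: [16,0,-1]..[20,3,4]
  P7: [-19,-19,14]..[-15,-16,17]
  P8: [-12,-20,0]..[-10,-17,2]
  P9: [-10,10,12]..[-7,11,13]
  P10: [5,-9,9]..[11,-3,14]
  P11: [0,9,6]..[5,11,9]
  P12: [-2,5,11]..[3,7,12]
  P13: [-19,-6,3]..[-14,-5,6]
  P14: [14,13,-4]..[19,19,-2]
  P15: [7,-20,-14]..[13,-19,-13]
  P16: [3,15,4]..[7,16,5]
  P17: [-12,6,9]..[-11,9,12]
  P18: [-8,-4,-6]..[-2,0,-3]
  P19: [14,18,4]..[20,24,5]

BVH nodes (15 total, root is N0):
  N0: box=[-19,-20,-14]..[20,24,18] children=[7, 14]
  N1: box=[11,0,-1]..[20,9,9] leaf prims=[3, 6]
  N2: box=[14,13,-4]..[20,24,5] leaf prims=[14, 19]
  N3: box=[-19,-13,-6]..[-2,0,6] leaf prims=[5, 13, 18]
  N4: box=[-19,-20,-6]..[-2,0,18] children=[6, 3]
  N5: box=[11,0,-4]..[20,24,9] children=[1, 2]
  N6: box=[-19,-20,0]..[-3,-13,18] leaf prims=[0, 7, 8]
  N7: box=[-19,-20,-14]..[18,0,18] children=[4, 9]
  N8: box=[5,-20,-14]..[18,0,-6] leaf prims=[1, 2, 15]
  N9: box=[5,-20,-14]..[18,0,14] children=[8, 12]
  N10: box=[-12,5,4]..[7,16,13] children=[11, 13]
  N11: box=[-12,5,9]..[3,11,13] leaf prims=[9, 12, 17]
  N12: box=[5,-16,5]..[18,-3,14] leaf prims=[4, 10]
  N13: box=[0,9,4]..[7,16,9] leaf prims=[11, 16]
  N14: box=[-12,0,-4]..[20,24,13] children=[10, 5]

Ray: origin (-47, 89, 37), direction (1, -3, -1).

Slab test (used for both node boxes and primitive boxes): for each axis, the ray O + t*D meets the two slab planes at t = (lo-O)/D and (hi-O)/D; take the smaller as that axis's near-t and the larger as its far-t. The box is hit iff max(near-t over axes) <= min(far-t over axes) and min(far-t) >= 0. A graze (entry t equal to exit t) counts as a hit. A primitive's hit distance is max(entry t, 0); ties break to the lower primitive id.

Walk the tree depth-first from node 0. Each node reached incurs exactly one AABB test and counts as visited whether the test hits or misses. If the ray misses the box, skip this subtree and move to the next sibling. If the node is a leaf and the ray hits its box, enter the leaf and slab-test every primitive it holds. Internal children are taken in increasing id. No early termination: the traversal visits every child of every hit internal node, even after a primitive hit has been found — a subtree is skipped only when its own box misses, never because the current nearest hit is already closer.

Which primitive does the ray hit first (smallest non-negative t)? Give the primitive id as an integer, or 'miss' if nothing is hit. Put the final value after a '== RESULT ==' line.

Traverse from the root:
N0 x:[28,67] y:[65/3,109/3] z:[19,51] -> hit [28,109/3], descend [7, 14]
  N7 x:[28,65] y:[89/3,109/3] z:[19,51] -> hit [89/3,109/3], descend [4, 9]
    N4 x:[28,45] y:[89/3,109/3] z:[19,43] -> hit [89/3,109/3], descend [3, 6]
      N3 x:[28,45] y:[89/3,34] z:[31,43] -> hit [31,34] leaf, test {P5(miss), P13@t=94/3, P18(miss)}
      N6 x:[28,44] y:[34,109/3] z:[19,37] -> hit [34,109/3] leaf, test {P0(miss), P7(miss), P8@t=106/3}
    N9 x:[52,65] y:[89/3,109/3] z:[23,51] -> miss, prune
  N14 x:[35,67] y:[65/3,89/3] z:[24,41] -> miss, prune

Summary -> nodes [0, 7, 4, 3, 6, 9, 14]; box-tests=7; leaf-entries=2; first=P13

== RESULT ==
13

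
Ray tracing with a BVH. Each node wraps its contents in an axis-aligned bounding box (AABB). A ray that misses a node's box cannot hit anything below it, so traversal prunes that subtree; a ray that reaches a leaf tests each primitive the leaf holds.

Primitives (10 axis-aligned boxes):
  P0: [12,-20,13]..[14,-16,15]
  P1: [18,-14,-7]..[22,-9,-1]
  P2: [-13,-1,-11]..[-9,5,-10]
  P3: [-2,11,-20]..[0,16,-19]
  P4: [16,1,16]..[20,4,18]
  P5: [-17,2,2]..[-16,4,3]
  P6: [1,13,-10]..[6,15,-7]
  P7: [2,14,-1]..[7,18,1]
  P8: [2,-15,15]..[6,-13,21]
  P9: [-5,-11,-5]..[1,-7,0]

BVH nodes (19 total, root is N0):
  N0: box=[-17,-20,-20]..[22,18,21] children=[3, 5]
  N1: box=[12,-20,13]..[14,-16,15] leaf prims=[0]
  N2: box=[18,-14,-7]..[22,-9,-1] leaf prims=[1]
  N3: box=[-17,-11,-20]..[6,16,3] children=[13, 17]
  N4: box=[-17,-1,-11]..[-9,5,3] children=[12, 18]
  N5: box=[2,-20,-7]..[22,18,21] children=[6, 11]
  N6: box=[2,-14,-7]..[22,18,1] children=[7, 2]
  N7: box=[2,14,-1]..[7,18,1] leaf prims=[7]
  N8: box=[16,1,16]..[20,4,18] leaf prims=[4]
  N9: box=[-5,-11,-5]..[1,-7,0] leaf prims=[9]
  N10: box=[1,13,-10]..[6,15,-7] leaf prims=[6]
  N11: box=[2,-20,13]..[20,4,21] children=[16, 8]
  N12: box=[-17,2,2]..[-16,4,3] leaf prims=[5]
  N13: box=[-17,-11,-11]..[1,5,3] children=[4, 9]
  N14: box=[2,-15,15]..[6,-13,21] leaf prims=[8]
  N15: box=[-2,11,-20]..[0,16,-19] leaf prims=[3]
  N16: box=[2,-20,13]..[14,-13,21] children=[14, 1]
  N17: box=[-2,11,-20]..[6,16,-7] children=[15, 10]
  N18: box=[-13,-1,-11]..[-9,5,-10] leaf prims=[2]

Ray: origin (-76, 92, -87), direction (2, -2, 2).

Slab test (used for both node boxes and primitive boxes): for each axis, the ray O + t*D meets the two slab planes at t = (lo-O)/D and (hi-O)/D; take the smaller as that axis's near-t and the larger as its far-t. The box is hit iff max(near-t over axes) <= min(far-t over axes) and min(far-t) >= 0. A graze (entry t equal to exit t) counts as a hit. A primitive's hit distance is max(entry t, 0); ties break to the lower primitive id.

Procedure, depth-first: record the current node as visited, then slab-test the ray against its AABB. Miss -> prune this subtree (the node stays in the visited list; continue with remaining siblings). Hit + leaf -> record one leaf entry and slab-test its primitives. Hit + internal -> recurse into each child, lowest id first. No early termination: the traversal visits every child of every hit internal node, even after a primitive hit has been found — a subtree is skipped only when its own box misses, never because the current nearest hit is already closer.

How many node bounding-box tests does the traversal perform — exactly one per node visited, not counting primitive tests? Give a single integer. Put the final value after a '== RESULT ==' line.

Walk:
N0 x:[59/2,49] y:[37,56] z:[67/2,54] -> hit [37,49], descend [3, 5]
  N3 x:[59/2,41] y:[38,103/2] z:[67/2,45] -> hit [38,41], descend [13, 17]
    N13 x:[59/2,77/2] y:[87/2,103/2] z:[38,45] -> miss, prune
    N17 x:[37,41] y:[38,81/2] z:[67/2,40] -> hit [38,40], descend [10, 15]
      N10 x:[77/2,41] y:[77/2,79/2] z:[77/2,40] -> hit [77/2,79/2] leaf, test {P6@t=77/2}
      N15 x:[37,38] y:[38,81/2] z:[67/2,34] -> miss, prune
  N5 x:[39,49] y:[37,56] z:[40,54] -> hit [40,49], descend [6, 11]
    N6 x:[39,49] y:[37,53] z:[40,44] -> hit [40,44], descend [2, 7]
      N2 x:[47,49] y:[101/2,53] z:[40,43] -> miss, prune
      N7 x:[39,83/2] y:[37,39] z:[43,44] -> miss, prune
    N11 x:[39,48] y:[44,56] z:[50,54] -> miss, prune

11 AABB tests over nodes [0, 3, 13, 17, 10, 15, 5, 6, 2, 7, 11]; 1 leaf entered; closest P6.

== RESULT ==
11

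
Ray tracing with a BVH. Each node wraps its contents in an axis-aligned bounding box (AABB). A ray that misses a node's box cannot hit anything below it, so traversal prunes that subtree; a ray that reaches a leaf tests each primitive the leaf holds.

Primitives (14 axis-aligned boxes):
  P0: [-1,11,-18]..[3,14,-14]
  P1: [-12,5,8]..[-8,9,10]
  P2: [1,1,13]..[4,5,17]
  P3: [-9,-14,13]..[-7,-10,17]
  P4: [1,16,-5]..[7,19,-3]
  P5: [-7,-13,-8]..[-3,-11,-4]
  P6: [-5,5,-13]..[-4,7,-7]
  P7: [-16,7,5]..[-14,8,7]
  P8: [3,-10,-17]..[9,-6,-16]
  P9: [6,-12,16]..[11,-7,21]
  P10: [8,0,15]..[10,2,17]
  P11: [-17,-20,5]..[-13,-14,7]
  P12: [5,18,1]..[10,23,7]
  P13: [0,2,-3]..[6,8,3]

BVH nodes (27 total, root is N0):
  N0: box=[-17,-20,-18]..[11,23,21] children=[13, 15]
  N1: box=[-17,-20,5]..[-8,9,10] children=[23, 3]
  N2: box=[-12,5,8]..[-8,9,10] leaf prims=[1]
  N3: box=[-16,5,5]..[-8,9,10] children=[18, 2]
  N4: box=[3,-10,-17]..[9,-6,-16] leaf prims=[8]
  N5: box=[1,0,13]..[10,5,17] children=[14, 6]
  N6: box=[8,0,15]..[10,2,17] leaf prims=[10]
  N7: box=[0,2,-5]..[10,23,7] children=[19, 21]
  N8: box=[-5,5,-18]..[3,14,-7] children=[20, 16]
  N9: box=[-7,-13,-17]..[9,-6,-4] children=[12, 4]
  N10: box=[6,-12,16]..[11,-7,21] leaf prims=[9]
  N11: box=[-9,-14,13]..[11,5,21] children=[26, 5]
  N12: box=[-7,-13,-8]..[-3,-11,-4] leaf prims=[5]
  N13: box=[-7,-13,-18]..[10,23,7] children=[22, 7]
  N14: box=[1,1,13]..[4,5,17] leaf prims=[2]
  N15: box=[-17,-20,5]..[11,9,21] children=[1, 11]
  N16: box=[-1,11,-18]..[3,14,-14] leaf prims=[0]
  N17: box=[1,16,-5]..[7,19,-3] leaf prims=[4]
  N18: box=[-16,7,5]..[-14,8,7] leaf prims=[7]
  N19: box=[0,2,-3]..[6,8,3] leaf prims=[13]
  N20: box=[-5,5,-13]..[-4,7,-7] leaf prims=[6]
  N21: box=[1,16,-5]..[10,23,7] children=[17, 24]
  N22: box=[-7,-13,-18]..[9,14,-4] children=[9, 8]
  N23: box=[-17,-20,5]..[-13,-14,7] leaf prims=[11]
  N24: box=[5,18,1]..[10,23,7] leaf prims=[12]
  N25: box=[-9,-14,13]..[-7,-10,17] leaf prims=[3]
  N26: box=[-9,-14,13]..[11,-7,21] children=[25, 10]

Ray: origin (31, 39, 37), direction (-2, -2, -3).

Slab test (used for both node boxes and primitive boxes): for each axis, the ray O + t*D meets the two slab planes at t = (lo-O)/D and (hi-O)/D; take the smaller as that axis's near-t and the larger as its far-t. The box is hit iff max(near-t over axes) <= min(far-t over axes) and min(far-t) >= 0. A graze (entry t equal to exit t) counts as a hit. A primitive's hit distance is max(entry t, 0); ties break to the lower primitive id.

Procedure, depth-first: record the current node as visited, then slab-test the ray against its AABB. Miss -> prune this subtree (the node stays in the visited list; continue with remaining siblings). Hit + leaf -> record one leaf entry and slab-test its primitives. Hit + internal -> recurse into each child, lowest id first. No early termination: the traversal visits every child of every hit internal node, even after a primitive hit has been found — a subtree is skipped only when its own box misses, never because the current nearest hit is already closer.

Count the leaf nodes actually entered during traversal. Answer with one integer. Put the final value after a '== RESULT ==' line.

Traverse from the root:
N0 x:[10,24] y:[8,59/2] z:[16/3,55/3] -> hit [10,55/3], descend [13, 15]
  N13 x:[21/2,19] y:[8,26] z:[10,55/3] -> hit [21/2,55/3], descend [7, 22]
    N7 x:[21/2,31/2] y:[8,37/2] z:[10,14] -> hit [21/2,14], descend [19, 21]
      N19 x:[25/2,31/2] y:[31/2,37/2] z:[34/3,40/3] -> miss, prune
      N21 x:[21/2,15] y:[8,23/2] z:[10,14] -> hit [21/2,23/2], descend [17, 24]
        N17 x:[12,15] y:[10,23/2] z:[40/3,14] -> miss, prune
        N24 x:[21/2,13] y:[8,21/2] z:[10,12] -> hit [21/2,21/2] leaf, test {P12@t=21/2}
    N22 x:[11,19] y:[25/2,26] z:[41/3,55/3] -> hit [41/3,55/3], descend [8, 9]
      N8 x:[14,18] y:[25/2,17] z:[44/3,55/3] -> hit [44/3,17], descend [16, 20]
        N16 x:[14,16] y:[25/2,14] z:[17,55/3] -> miss, prune
        N20 x:[35/2,18] y:[16,17] z:[44/3,50/3] -> miss, prune
      N9 x:[11,19] y:[45/2,26] z:[41/3,18] -> miss, prune
  N15 x:[10,24] y:[15,59/2] z:[16/3,32/3] -> miss, prune

order=[0, 13, 7, 19, 21, 17, 24, 22, 8, 16, 20, 9, 15]  |boxes|=13  |leaves|=1  hit=P12

== RESULT ==
1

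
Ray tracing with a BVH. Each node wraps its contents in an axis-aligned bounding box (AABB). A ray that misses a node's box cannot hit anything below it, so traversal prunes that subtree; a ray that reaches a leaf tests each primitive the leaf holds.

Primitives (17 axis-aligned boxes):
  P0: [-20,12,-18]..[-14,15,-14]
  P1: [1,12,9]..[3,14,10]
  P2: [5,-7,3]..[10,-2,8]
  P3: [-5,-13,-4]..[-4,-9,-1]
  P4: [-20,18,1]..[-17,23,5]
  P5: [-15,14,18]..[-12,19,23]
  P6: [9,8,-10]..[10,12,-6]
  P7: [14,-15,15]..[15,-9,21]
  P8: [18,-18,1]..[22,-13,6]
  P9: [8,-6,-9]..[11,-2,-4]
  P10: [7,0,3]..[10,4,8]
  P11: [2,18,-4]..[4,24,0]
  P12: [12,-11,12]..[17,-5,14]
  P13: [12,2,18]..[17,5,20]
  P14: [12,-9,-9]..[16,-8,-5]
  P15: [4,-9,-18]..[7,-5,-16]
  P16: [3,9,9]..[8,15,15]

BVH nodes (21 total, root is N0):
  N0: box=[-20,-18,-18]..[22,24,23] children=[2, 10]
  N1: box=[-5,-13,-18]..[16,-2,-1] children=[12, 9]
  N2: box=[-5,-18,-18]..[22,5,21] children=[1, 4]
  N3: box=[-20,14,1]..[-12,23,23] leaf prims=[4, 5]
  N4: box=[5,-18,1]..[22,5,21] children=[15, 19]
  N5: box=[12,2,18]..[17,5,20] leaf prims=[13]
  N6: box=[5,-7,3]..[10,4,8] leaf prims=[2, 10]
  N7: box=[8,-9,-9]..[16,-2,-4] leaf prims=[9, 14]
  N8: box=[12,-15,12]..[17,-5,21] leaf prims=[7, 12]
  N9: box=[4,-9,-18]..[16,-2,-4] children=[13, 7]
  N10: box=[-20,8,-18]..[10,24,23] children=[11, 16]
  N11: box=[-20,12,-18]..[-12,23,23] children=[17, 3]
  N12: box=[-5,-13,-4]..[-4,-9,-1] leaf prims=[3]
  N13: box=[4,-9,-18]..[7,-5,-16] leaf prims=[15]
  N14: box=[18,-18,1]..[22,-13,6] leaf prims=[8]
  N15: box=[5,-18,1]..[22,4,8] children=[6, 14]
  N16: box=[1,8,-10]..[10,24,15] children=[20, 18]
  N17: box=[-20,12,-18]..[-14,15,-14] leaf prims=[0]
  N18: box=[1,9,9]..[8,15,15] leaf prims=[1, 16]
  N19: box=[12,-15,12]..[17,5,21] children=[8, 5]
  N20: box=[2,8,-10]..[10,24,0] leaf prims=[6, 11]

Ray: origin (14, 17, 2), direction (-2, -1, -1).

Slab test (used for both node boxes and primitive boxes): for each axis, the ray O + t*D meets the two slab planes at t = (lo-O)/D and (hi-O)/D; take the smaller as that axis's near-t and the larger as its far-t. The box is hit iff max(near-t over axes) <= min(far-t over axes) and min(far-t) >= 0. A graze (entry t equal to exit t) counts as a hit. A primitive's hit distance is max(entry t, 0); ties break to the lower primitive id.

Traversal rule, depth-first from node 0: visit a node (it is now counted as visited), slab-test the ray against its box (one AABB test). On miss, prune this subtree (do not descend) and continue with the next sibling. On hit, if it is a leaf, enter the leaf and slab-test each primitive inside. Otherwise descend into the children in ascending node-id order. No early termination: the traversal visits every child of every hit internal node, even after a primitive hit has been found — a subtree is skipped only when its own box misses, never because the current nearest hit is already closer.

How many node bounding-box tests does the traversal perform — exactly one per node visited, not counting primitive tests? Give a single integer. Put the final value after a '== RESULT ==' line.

Trace the traversal:
N0 x:[-4,17] y:[-7,35] z:[-21,20] -> hit [-4,17], descend [2, 10]
  N2 x:[-4,19/2] y:[12,35] z:[-19,20] -> miss, prune
  N10 x:[2,17] y:[-7,9] z:[-21,20] -> hit [2,9], descend [11, 16]
    N11 x:[13,17] y:[-6,5] z:[-21,20] -> miss, prune
    N16 x:[2,13/2] y:[-7,9] z:[-13,12] -> hit [2,13/2], descend [18, 20]
      N18 x:[3,13/2] y:[2,8] z:[-13,-7] -> miss, prune
      N20 x:[2,6] y:[-7,9] z:[2,12] -> hit [2,6] leaf, test {P6(miss), P11(miss)}

Summary -> nodes [0, 2, 10, 11, 16, 18, 20]; box-tests=7; leaf-entries=1; first=miss

== RESULT ==
7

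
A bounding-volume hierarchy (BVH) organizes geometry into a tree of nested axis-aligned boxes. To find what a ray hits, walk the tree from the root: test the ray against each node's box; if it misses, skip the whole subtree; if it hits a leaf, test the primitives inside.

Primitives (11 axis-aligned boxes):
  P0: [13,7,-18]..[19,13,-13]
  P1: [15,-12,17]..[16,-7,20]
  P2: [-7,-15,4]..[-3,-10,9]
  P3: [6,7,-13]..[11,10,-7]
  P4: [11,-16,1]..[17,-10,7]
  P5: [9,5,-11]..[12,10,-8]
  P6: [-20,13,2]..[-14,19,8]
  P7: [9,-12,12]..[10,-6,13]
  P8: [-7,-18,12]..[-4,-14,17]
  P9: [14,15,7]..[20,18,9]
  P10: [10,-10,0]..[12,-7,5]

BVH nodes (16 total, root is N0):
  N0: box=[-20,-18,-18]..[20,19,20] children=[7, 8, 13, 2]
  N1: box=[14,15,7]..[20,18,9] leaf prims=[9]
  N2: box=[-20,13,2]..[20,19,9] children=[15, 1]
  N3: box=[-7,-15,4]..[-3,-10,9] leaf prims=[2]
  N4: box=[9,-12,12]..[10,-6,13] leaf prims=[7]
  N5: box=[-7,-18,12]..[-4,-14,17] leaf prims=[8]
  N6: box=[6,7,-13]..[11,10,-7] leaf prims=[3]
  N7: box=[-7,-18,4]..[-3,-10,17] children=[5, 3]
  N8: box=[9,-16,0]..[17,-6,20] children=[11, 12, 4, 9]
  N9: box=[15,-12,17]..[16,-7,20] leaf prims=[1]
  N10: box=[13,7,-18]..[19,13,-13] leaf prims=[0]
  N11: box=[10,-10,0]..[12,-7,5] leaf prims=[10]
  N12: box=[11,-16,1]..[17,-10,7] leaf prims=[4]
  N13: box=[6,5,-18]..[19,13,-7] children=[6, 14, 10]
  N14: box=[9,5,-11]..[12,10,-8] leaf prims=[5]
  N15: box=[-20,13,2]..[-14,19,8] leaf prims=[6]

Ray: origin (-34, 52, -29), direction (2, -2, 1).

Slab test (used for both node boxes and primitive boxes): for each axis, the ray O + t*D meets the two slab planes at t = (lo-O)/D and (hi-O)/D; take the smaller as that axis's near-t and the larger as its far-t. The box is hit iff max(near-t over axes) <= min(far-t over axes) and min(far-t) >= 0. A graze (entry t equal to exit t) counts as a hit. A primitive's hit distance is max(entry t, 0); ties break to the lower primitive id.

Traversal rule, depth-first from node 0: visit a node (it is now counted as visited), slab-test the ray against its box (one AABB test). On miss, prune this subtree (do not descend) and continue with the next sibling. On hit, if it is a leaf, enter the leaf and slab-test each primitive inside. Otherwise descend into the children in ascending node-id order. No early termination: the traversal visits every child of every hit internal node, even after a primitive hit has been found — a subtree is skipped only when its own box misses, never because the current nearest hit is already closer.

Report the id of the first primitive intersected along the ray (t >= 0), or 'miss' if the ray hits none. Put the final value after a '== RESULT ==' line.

Traverse from the root:
N0 x:[7,27] y:[33/2,35] z:[11,49] -> hit [33/2,27], descend [2, 7, 8, 13]
  N2 x:[7,27] y:[33/2,39/2] z:[31,38] -> miss, prune
  N7 x:[27/2,31/2] y:[31,35] z:[33,46] -> miss, prune
  N8 x:[43/2,51/2] y:[29,34] z:[29,49] -> miss, prune
  N13 x:[20,53/2] y:[39/2,47/2] z:[11,22] -> hit [20,22], descend [6, 10, 14]
    N6 x:[20,45/2] y:[21,45/2] z:[16,22] -> hit [21,22] leaf, test {P3@t=21}
    N10 x:[47/2,53/2] y:[39/2,45/2] z:[11,16] -> miss, prune
    N14 x:[43/2,23] y:[21,47/2] z:[18,21] -> miss, prune

8 AABB tests over nodes [0, 2, 7, 8, 13, 6, 10, 14]; 1 leaf entered; closest P3.

== RESULT ==
3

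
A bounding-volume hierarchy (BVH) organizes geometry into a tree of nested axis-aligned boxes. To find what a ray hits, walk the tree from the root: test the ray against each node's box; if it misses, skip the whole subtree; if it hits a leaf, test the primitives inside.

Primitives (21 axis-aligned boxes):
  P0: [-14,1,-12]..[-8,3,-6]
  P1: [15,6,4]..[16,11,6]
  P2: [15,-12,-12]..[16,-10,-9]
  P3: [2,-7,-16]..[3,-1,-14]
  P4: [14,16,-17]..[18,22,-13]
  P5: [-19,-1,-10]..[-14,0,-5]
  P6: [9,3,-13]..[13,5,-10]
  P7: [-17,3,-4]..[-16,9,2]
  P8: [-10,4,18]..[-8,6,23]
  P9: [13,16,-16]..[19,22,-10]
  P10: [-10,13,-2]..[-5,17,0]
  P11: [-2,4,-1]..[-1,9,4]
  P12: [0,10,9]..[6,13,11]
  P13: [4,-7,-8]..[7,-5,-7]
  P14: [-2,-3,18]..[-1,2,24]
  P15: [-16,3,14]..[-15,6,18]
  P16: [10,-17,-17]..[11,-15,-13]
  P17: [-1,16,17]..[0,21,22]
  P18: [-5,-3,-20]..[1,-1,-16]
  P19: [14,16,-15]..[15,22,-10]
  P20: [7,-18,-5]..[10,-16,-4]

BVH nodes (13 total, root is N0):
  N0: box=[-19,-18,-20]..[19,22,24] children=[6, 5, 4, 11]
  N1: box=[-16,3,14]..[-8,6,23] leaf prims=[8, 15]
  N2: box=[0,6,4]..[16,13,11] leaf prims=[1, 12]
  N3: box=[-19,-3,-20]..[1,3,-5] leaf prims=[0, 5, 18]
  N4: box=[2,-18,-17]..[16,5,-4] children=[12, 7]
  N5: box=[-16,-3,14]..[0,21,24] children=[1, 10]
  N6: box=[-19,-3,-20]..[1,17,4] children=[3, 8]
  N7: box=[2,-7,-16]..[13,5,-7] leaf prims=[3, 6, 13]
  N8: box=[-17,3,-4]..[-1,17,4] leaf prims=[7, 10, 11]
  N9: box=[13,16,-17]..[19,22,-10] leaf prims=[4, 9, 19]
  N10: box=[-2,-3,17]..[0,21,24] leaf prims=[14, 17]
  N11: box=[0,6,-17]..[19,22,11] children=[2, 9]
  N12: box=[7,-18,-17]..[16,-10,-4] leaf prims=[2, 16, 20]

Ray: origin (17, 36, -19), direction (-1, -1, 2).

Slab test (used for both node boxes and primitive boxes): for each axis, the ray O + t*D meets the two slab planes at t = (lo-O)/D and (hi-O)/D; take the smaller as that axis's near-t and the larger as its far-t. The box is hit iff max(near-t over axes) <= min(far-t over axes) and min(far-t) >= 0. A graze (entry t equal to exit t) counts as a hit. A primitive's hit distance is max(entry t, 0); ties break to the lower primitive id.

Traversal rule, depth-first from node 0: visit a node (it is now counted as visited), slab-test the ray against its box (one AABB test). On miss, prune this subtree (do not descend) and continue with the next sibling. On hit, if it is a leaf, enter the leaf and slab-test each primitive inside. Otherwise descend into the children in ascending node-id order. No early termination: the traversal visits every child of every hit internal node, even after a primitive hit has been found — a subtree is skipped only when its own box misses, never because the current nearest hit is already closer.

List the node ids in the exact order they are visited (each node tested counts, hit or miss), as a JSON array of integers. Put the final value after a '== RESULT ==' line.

Walk:
N0 x:[-2,36] y:[14,54] z:[-1/2,43/2] -> hit [14,43/2], descend [4, 5, 6, 11]
  N4 x:[1,15] y:[31,54] z:[1,15/2] -> miss, prune
  N5 x:[17,33] y:[15,39] z:[33/2,43/2] -> hit [17,43/2], descend [1, 10]
    N1 x:[25,33] y:[30,33] z:[33/2,21] -> miss, prune
    N10 x:[17,19] y:[15,39] z:[18,43/2] -> hit [18,19] leaf, test {P14(miss), P17@t=18}
  N6 x:[16,36] y:[19,39] z:[-1/2,23/2] -> miss, prune
  N11 x:[-2,17] y:[14,30] z:[1,15] -> hit [14,15], descend [2, 9]
    N2 x:[1,17] y:[23,30] z:[23/2,15] -> miss, prune
    N9 x:[-2,4] y:[14,20] z:[1,9/2] -> miss, prune

9 AABB tests over nodes [0, 4, 5, 1, 10, 6, 11, 2, 9]; 1 leaf entered; closest P17.

== RESULT ==
[0, 4, 5, 1, 10, 6, 11, 2, 9]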